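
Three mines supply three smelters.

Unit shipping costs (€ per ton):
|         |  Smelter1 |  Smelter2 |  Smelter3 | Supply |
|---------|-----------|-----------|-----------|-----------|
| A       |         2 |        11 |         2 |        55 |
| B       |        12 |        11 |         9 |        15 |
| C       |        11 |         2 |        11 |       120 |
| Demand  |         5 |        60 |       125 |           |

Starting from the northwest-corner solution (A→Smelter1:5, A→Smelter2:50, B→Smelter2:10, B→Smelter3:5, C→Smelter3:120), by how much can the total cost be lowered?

Current plan cost = 5·2 + 50·11 + 10·11 + 5·9 + 120·11 = €2035.
Optimal plan:
  A→Smelter3: 55 × €2 = €110
  B→Smelter3: 15 × €9 = €135
  C→Smelter1: 5 × €11 = €55
  C→Smelter2: 60 × €2 = €120
  C→Smelter3: 55 × €11 = €605
Optimal cost = €1025.
Saving = 2035 − 1025 = €1010.

1010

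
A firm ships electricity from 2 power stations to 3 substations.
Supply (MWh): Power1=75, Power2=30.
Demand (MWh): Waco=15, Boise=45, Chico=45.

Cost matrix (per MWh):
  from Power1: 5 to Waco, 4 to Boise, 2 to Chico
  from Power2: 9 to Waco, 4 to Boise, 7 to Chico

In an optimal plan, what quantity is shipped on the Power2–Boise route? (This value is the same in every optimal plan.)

The minimum-cost plan:
  Power1–Waco: 15 × 5 = 75
  Power1–Boise: 15 × 4 = 60
  Power1–Chico: 45 × 2 = 90
  Power2–Boise: 30 × 4 = 120
Total cost = 345.
So Power2→Boise carries 30 MWh.

30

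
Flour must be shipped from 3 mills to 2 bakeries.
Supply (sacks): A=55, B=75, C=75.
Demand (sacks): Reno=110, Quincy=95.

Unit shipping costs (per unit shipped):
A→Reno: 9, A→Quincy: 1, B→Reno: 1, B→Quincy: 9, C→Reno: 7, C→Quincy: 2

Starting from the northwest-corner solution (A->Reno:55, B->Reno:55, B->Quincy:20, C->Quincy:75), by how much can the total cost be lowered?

425

Current plan cost = 55·9 + 55·1 + 20·9 + 75·2 = 880.
Optimal plan:
  A–Quincy: 55 × 1 = 55
  B–Reno: 75 × 1 = 75
  C–Reno: 35 × 7 = 245
  C–Quincy: 40 × 2 = 80
Optimal cost = 455.
Saving = 880 − 455 = 425.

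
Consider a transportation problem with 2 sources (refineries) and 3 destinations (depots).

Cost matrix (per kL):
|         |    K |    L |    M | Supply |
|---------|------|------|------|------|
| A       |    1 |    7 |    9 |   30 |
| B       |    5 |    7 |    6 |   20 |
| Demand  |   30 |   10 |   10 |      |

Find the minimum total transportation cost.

An optimal shipping plan:
  A to K: 30 × 1 = 30
  B to L: 10 × 7 = 70
  B to M: 10 × 6 = 60
Total = 30 + 70 + 60 = 160.
(Supply check: A ships 30; B ships 20.)

160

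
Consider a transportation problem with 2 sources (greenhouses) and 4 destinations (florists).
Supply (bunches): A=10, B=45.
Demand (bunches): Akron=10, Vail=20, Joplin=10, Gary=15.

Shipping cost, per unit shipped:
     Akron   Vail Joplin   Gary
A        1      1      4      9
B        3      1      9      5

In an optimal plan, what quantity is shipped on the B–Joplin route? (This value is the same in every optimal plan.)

The minimum-cost plan:
  A->Joplin: 10 × 4 = 40
  B->Akron: 10 × 3 = 30
  B->Vail: 20 × 1 = 20
  B->Gary: 15 × 5 = 75
Total cost = 165.
The route B→Joplin is not used.

0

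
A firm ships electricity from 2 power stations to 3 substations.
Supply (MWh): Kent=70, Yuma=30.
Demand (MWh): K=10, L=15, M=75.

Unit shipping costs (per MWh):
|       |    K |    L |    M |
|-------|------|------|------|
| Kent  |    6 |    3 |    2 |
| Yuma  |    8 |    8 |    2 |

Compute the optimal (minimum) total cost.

A cheapest plan:
  Kent→K: 10 × 6 = 60
  Kent→L: 15 × 3 = 45
  Kent→M: 45 × 2 = 90
  Yuma→M: 30 × 2 = 60
Total = 60 + 45 + 90 + 60 = 255.

255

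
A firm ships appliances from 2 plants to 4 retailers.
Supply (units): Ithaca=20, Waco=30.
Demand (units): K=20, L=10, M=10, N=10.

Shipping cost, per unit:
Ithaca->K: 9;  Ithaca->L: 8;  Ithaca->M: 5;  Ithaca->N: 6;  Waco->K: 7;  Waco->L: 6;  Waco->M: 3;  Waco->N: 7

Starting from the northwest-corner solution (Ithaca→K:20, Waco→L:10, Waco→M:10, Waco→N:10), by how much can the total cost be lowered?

30

Current plan cost = 20·9 + 10·6 + 10·3 + 10·7 = 340.
Optimal plan:
  Ithaca to K: 10 units
  Ithaca to N: 10 units
  Waco to K: 10 units
  Waco to L: 10 units
  Waco to M: 10 units
Optimal cost = 310.
Saving = 340 − 310 = 30.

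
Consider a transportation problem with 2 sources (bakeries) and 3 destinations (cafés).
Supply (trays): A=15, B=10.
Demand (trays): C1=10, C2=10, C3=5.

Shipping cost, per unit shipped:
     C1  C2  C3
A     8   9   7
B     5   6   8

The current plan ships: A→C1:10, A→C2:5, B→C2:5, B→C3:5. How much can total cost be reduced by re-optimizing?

Current plan cost = 10·8 + 5·9 + 5·6 + 5·8 = 195.
Optimal plan:
  A->C1: 10 trays
  A->C3: 5 trays
  B->C2: 10 trays
Optimal cost = 175.
Saving = 195 − 175 = 20.

20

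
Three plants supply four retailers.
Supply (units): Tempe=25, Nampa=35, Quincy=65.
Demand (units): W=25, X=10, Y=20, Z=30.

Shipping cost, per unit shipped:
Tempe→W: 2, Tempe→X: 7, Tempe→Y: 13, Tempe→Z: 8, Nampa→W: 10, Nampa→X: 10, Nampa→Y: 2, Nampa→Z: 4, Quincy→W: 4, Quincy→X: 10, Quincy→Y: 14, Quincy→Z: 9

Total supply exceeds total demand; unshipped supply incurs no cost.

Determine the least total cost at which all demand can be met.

Optimal allocation:
  Tempe→W: 15 × 2 = 30
  Tempe→X: 10 × 7 = 70
  Nampa→Y: 20 × 2 = 40
  Nampa→Z: 15 × 4 = 60
  Quincy→W: 10 × 4 = 40
  Quincy→Z: 15 × 9 = 135
Total = 30 + 70 + 40 + 60 + 40 + 135 = 375.
(Supply check: Tempe ships 25; Nampa ships 35; Quincy ships 25.)

375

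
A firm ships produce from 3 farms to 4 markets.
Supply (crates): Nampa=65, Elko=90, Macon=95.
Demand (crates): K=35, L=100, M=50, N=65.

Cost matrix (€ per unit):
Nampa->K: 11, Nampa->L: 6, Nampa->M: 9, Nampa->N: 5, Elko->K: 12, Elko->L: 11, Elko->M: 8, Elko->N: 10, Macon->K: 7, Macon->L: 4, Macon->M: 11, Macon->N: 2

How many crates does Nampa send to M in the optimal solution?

Optimal shipments:
  Nampa→L: 65 crates
  Elko→K: 35 crates
  Elko→L: 5 crates
  Elko→M: 50 crates
  Macon→L: 30 crates
  Macon→N: 65 crates
Total cost = €1515.
The route Nampa→M is not used.

0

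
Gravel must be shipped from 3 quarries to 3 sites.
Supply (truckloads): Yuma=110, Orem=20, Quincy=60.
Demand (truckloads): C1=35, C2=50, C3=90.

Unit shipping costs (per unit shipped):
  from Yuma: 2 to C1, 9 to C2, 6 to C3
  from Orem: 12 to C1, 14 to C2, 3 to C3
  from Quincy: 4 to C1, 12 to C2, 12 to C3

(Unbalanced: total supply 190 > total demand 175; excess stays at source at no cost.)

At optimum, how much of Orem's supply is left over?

An optimal plan:
  Yuma→C2: 40 × 9 = 360
  Yuma→C3: 70 × 6 = 420
  Orem→C3: 20 × 3 = 60
  Quincy→C1: 35 × 4 = 140
  Quincy→C2: 10 × 12 = 120
Total cost = 1100.
Orem ships 20 of its 20, leaving 0.

0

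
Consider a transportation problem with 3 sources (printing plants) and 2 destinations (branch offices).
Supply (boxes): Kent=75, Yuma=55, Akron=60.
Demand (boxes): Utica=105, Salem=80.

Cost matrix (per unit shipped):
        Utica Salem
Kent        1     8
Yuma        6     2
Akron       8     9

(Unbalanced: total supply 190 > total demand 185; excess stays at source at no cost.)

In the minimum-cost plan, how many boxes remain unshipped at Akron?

Minimum-cost shipments:
  Kent to Utica: 75 × 1 = 75
  Yuma to Salem: 55 × 2 = 110
  Akron to Utica: 30 × 8 = 240
  Akron to Salem: 25 × 9 = 225
Total cost = 650.
Akron ships 55 of its 60, leaving 5.

5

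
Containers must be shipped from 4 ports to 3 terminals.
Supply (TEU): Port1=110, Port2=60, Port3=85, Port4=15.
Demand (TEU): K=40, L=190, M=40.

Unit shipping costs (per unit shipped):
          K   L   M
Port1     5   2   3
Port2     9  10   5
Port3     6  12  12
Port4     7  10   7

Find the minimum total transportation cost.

1550

A cheapest plan:
  Port1 to L: 110 × 2 = 220
  Port2 to L: 20 × 10 = 200
  Port2 to M: 40 × 5 = 200
  Port3 to K: 40 × 6 = 240
  Port3 to L: 45 × 12 = 540
  Port4 to L: 15 × 10 = 150
Total = 220 + 200 + 200 + 240 + 540 + 150 = 1550.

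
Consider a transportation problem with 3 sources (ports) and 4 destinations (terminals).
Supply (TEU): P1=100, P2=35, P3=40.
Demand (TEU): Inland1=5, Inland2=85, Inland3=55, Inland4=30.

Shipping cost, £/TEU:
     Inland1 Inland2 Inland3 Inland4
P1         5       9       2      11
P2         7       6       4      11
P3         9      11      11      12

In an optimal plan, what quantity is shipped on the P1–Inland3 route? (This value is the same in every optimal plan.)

55

Optimal shipments:
  P1 to Inland1: 5 × £5 = £25
  P1 to Inland2: 40 × £9 = £360
  P1 to Inland3: 55 × £2 = £110
  P2 to Inland2: 35 × £6 = £210
  P3 to Inland2: 10 × £11 = £110
  P3 to Inland4: 30 × £12 = £360
Total cost = £1175.
So P1→Inland3 carries 55 TEU.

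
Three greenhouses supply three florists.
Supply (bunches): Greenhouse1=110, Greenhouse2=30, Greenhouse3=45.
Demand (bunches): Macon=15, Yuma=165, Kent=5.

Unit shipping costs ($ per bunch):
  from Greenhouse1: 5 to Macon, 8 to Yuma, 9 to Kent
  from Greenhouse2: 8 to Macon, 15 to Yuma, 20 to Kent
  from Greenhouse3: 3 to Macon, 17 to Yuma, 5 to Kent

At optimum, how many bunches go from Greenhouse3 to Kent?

The minimum-cost plan:
  Greenhouse1→Yuma: 110 bunches
  Greenhouse2→Yuma: 30 bunches
  Greenhouse3→Macon: 15 bunches
  Greenhouse3→Yuma: 25 bunches
  Greenhouse3→Kent: 5 bunches
Total cost = $1825.
So Greenhouse3→Kent carries 5 bunches.

5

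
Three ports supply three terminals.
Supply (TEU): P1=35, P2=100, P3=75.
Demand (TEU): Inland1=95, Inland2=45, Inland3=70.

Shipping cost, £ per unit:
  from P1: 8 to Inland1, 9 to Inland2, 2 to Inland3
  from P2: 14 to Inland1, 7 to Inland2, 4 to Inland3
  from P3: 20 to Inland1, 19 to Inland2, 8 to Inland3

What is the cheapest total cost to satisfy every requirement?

2025

Optimal allocation:
  P1→Inland1: 35 × £8 = £280
  P2→Inland1: 55 × £14 = £770
  P2→Inland2: 45 × £7 = £315
  P3→Inland1: 5 × £20 = £100
  P3→Inland3: 70 × £8 = £560
Total = 280 + 770 + 315 + 100 + 560 = £2025.
(Supply check: P1 ships 35; P2 ships 100; P3 ships 75.)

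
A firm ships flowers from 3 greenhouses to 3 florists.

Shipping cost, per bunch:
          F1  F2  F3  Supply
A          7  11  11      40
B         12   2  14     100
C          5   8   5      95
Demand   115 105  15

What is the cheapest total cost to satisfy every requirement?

970

Optimal allocation:
  A–F1: 40 × 7 = 280
  B–F2: 100 × 2 = 200
  C–F1: 75 × 5 = 375
  C–F2: 5 × 8 = 40
  C–F3: 15 × 5 = 75
Total = 280 + 200 + 375 + 40 + 75 = 970.
(Supply check: A ships 40; B ships 100; C ships 95.)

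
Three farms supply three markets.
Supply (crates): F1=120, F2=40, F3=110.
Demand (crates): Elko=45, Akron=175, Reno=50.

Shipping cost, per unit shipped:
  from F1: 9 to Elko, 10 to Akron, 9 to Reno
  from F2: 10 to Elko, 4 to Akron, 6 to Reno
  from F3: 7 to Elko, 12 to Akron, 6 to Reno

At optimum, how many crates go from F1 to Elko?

The minimum-cost plan:
  F1–Akron: 120 × 10 = 1200
  F2–Akron: 40 × 4 = 160
  F3–Elko: 45 × 7 = 315
  F3–Akron: 15 × 12 = 180
  F3–Reno: 50 × 6 = 300
Total cost = 2155.
The route F1→Elko is not used.

0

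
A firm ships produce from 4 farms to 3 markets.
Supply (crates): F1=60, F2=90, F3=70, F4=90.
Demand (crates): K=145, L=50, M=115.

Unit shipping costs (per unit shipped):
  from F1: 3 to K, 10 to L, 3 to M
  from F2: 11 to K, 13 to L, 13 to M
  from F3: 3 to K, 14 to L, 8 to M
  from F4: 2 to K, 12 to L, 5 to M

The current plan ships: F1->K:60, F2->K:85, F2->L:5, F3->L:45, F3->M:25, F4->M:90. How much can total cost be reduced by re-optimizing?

Current plan cost = 60·3 + 85·11 + 5·13 + 45·14 + 25·8 + 90·5 = 2460.
Optimal plan:
  F1–M: 60 crates
  F2–L: 50 crates
  F2–M: 40 crates
  F3–K: 70 crates
  F4–K: 75 crates
  F4–M: 15 crates
Optimal cost = 1785.
Saving = 2460 − 1785 = 675.

675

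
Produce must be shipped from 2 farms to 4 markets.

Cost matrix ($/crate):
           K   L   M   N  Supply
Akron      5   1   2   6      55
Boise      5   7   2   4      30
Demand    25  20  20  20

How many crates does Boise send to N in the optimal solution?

Solving gives:
  Akron to K: 25 × $5 = $125
  Akron to L: 20 × $1 = $20
  Akron to M: 10 × $2 = $20
  Boise to M: 10 × $2 = $20
  Boise to N: 20 × $4 = $80
Total cost = $265.
So Boise→N carries 20 crates.

20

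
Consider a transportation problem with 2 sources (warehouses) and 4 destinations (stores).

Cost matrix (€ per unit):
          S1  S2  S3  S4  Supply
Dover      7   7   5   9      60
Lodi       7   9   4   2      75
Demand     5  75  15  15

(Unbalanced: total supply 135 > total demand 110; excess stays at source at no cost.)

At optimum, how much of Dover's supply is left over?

0

An optimal plan:
  Dover to S2: 60 × €7 = €420
  Lodi to S1: 5 × €7 = €35
  Lodi to S2: 15 × €9 = €135
  Lodi to S3: 15 × €4 = €60
  Lodi to S4: 15 × €2 = €30
Total cost = €680.
Dover ships 60 of its 60, leaving 0.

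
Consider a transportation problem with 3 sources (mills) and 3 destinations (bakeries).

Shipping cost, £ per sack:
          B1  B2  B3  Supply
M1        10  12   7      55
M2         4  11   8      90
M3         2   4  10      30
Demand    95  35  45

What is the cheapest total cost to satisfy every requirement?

905

Optimal allocation:
  M1->B2: 10 × £12 = £120
  M1->B3: 45 × £7 = £315
  M2->B1: 90 × £4 = £360
  M3->B1: 5 × £2 = £10
  M3->B2: 25 × £4 = £100
Total = 120 + 315 + 360 + 10 + 100 = £905.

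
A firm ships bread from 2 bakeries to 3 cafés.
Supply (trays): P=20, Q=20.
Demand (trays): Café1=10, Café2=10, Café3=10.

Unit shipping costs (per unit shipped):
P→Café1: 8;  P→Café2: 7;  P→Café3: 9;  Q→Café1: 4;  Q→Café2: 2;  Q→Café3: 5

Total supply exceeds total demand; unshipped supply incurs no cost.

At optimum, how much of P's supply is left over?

10

An optimal plan:
  P to Café1: 10 × 8 = 80
  Q to Café2: 10 × 2 = 20
  Q to Café3: 10 × 5 = 50
Total cost = 150.
P ships 10 of its 20, leaving 10.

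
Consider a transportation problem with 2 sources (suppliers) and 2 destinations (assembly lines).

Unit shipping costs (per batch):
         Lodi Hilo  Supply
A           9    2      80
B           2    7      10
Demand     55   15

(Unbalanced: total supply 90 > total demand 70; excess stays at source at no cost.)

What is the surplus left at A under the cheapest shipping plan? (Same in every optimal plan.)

20

Minimum-cost shipments:
  A->Lodi: 45 × 9 = 405
  A->Hilo: 15 × 2 = 30
  B->Lodi: 10 × 2 = 20
Total cost = 455.
A ships 60 of its 80, leaving 20.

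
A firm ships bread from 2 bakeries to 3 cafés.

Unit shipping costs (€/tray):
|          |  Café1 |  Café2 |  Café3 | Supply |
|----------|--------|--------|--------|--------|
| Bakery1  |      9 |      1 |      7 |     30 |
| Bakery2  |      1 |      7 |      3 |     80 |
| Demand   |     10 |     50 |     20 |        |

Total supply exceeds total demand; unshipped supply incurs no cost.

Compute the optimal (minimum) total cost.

240

An optimal shipping plan:
  Bakery1→Café2: 30 × €1 = €30
  Bakery2→Café1: 10 × €1 = €10
  Bakery2→Café2: 20 × €7 = €140
  Bakery2→Café3: 20 × €3 = €60
Total = 30 + 10 + 140 + 60 = €240.
(Supply check: Bakery1 ships 30; Bakery2 ships 50.)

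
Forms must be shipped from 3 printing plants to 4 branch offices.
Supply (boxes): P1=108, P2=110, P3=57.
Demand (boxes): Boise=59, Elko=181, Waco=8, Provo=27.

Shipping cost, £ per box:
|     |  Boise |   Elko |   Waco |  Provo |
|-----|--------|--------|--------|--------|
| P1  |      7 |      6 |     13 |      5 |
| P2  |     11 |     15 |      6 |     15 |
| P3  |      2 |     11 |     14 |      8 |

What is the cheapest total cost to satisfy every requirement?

Optimal allocation:
  P1–Elko: 81 × £6 = £486
  P1–Provo: 27 × £5 = £135
  P2–Boise: 2 × £11 = £22
  P2–Elko: 100 × £15 = £1500
  P2–Waco: 8 × £6 = £48
  P3–Boise: 57 × £2 = £114
Total = 486 + 135 + 22 + 1500 + 48 + 114 = £2305.

2305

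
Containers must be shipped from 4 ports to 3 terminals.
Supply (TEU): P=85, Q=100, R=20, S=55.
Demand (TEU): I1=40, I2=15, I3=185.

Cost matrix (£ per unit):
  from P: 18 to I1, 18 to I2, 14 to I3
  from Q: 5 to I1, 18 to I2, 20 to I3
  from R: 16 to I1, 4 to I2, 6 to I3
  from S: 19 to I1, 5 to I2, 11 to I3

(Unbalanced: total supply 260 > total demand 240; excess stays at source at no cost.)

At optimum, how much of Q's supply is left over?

20

An optimal plan:
  P→I3: 85 TEU
  Q→I1: 40 TEU
  Q→I3: 40 TEU
  R→I3: 20 TEU
  S→I2: 15 TEU
  S→I3: 40 TEU
Total cost = £2825.
Q ships 80 of its 100, leaving 20.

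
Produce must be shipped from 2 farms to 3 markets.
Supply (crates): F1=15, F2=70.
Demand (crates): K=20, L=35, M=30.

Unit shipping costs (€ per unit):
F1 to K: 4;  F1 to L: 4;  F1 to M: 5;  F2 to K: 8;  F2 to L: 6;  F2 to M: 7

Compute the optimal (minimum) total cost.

520

Optimal allocation:
  F1→K: 15 × €4 = €60
  F2→K: 5 × €8 = €40
  F2→L: 35 × €6 = €210
  F2→M: 30 × €7 = €210
Total = 60 + 40 + 210 + 210 = €520.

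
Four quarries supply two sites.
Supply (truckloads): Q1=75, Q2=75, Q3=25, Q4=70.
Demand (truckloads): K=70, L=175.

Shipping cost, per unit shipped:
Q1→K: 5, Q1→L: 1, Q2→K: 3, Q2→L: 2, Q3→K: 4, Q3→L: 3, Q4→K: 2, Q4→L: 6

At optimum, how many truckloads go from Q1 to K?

The minimum-cost plan:
  Q1 to L: 75 × 1 = 75
  Q2 to L: 75 × 2 = 150
  Q3 to L: 25 × 3 = 75
  Q4 to K: 70 × 2 = 140
Total cost = 440.
The route Q1→K is not used.

0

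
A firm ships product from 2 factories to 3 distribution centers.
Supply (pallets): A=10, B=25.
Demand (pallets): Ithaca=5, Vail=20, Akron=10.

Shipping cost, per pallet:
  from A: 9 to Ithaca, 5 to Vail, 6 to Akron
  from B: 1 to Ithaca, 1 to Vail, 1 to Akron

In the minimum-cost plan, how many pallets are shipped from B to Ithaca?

5

Solving gives:
  A to Vail: 10 pallets
  B to Ithaca: 5 pallets
  B to Vail: 10 pallets
  B to Akron: 10 pallets
Total cost = 75.
So B→Ithaca carries 5 pallets.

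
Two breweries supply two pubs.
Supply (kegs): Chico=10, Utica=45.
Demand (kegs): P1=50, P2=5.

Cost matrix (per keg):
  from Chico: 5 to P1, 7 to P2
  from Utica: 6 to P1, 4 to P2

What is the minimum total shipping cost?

310

A cheapest plan:
  Chico to P1: 10 × 5 = 50
  Utica to P1: 40 × 6 = 240
  Utica to P2: 5 × 4 = 20
Total = 50 + 240 + 20 = 310.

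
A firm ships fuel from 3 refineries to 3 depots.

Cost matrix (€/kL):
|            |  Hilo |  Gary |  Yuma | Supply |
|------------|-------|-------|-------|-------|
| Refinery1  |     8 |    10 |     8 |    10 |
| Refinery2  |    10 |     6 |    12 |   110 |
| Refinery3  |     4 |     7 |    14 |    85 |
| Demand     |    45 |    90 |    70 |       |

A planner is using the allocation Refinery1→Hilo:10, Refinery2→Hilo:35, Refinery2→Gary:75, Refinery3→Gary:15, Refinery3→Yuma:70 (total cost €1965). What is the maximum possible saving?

405

Current plan cost = 10·8 + 35·10 + 75·6 + 15·7 + 70·14 = €1965.
Optimal plan:
  Refinery1->Yuma: 10 × €8 = €80
  Refinery2->Gary: 50 × €6 = €300
  Refinery2->Yuma: 60 × €12 = €720
  Refinery3->Hilo: 45 × €4 = €180
  Refinery3->Gary: 40 × €7 = €280
Optimal cost = €1560.
Saving = 1965 − 1560 = €405.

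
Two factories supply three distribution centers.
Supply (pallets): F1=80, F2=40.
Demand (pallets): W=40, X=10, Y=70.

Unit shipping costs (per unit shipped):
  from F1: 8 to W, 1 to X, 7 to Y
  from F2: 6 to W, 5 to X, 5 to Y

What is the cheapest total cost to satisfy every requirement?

740

A cheapest plan:
  F1→W: 40 × 8 = 320
  F1→X: 10 × 1 = 10
  F1→Y: 30 × 7 = 210
  F2→Y: 40 × 5 = 200
Total = 320 + 10 + 210 + 200 = 740.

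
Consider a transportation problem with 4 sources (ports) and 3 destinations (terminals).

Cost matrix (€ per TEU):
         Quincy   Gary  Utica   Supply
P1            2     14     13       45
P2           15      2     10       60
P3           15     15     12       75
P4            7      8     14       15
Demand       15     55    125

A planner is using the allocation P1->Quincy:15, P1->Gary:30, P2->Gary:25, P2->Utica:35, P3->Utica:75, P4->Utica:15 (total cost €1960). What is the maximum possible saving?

Current plan cost = 15·2 + 30·14 + 25·2 + 35·10 + 75·12 + 15·14 = €1960.
Optimal plan:
  P1 to Quincy: 15 × €2 = €30
  P1 to Utica: 30 × €13 = €390
  P2 to Gary: 55 × €2 = €110
  P2 to Utica: 5 × €10 = €50
  P3 to Utica: 75 × €12 = €900
  P4 to Utica: 15 × €14 = €210
Optimal cost = €1690.
Saving = 1960 − 1690 = €270.

270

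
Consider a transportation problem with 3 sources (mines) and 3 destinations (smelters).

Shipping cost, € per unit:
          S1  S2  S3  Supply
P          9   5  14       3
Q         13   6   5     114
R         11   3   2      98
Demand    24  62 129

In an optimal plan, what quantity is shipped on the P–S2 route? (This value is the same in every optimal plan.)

Optimal shipments:
  P→S1: 3 tons
  Q→S1: 21 tons
  Q→S3: 93 tons
  R→S2: 62 tons
  R→S3: 36 tons
Total cost = €1023.
The route P→S2 is not used.

0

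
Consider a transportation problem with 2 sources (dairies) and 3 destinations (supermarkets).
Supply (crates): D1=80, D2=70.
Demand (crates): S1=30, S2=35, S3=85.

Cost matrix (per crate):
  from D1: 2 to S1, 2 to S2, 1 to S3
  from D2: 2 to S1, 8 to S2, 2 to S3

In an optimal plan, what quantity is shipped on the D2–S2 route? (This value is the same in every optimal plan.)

0

Solving gives:
  D1–S2: 35 × 2 = 70
  D1–S3: 45 × 1 = 45
  D2–S1: 30 × 2 = 60
  D2–S3: 40 × 2 = 80
Total cost = 255.
The route D2→S2 is not used.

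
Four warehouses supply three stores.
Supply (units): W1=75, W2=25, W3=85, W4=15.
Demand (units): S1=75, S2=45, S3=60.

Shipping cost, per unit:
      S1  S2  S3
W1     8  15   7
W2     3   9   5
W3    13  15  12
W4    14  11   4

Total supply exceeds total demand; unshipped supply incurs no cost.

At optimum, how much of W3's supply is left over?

An optimal plan:
  W1->S1: 50 × 8 = 400
  W1->S3: 25 × 7 = 175
  W2->S1: 25 × 3 = 75
  W3->S2: 45 × 15 = 675
  W3->S3: 20 × 12 = 240
  W4->S3: 15 × 4 = 60
Total cost = 1625.
W3 ships 65 of its 85, leaving 20.

20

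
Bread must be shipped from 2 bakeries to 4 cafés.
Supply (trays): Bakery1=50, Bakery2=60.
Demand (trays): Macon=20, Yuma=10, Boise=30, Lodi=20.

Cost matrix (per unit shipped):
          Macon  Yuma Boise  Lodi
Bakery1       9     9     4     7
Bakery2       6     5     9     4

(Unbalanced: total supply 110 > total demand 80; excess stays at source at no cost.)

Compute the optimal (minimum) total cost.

370

One minimum-cost allocation:
  Bakery1->Boise: 30 × 4 = 120
  Bakery2->Macon: 20 × 6 = 120
  Bakery2->Yuma: 10 × 5 = 50
  Bakery2->Lodi: 20 × 4 = 80
Total = 120 + 120 + 50 + 80 = 370.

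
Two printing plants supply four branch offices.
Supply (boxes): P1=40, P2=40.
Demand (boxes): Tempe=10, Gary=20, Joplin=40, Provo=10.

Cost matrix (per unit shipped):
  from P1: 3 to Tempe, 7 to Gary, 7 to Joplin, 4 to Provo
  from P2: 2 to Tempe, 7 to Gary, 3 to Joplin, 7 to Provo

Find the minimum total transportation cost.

330

One minimum-cost allocation:
  P1->Tempe: 10 × 3 = 30
  P1->Gary: 20 × 7 = 140
  P1->Provo: 10 × 4 = 40
  P2->Joplin: 40 × 3 = 120
Total = 30 + 140 + 40 + 120 = 330.
(Supply check: P1 ships 40; P2 ships 40.)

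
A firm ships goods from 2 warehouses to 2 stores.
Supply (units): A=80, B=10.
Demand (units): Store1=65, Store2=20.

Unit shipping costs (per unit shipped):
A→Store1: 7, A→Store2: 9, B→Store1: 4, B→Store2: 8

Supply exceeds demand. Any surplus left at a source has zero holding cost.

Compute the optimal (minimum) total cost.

Optimal allocation:
  A→Store1: 55 × 7 = 385
  A→Store2: 20 × 9 = 180
  B→Store1: 10 × 4 = 40
Total = 385 + 180 + 40 = 605.

605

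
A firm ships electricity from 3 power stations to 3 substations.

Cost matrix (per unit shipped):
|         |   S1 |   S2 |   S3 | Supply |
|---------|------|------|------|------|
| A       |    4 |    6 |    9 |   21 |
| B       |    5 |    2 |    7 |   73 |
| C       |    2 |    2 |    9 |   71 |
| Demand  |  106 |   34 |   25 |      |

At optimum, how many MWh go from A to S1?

Optimal shipments:
  A→S1: 21 × 4 = 84
  B→S1: 14 × 5 = 70
  B→S2: 34 × 2 = 68
  B→S3: 25 × 7 = 175
  C→S1: 71 × 2 = 142
Total cost = 539.
So A→S1 carries 21 MWh.

21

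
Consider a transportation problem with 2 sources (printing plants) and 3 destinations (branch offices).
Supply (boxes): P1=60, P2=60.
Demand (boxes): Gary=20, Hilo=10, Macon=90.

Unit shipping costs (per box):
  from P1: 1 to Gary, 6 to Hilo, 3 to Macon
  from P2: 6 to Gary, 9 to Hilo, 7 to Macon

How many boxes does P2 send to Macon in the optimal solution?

50

Solving gives:
  P1→Gary: 20 × 1 = 20
  P1→Macon: 40 × 3 = 120
  P2→Hilo: 10 × 9 = 90
  P2→Macon: 50 × 7 = 350
Total cost = 580.
So P2→Macon carries 50 boxes.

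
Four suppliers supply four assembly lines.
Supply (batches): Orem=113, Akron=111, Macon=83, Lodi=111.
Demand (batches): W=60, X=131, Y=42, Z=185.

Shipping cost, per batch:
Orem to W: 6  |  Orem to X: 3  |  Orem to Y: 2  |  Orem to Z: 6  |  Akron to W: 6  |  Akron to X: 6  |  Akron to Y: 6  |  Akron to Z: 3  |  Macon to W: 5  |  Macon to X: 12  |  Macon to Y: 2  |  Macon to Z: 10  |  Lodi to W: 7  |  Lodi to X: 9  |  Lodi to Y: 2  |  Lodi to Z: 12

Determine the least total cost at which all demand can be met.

2060

A cheapest plan:
  Orem–X: 113 × 3 = 339
  Akron–Z: 111 × 3 = 333
  Macon–W: 60 × 5 = 300
  Macon–Z: 23 × 10 = 230
  Lodi–X: 18 × 9 = 162
  Lodi–Y: 42 × 2 = 84
  Lodi–Z: 51 × 12 = 612
Total = 339 + 333 + 300 + 230 + 162 + 84 + 612 = 2060.
(Supply check: Orem ships 113; Akron ships 111; Macon ships 83; Lodi ships 111.)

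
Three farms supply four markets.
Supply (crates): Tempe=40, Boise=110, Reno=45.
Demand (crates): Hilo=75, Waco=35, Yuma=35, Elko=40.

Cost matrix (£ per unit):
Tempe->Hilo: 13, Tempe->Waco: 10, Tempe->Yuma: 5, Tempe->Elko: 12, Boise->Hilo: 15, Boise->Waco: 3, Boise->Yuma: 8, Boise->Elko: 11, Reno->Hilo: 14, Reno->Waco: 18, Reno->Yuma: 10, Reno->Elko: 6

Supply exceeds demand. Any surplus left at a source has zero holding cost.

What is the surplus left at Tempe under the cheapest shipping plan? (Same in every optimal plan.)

0

An optimal plan:
  Tempe→Hilo: 5 × £13 = £65
  Tempe→Yuma: 35 × £5 = £175
  Boise→Hilo: 65 × £15 = £975
  Boise→Waco: 35 × £3 = £105
  Reno→Hilo: 5 × £14 = £70
  Reno→Elko: 40 × £6 = £240
Total cost = £1630.
Tempe ships 40 of its 40, leaving 0.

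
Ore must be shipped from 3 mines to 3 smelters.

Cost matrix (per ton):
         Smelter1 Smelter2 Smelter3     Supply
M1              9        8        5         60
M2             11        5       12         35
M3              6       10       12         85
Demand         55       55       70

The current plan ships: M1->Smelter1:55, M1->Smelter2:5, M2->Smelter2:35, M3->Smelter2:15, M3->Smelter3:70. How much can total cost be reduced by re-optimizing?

Current plan cost = 55·9 + 5·8 + 35·5 + 15·10 + 70·12 = 1700.
Optimal plan:
  M1->Smelter3: 60 × 5 = 300
  M2->Smelter2: 35 × 5 = 175
  M3->Smelter1: 55 × 6 = 330
  M3->Smelter2: 20 × 10 = 200
  M3->Smelter3: 10 × 12 = 120
Optimal cost = 1125.
Saving = 1700 − 1125 = 575.

575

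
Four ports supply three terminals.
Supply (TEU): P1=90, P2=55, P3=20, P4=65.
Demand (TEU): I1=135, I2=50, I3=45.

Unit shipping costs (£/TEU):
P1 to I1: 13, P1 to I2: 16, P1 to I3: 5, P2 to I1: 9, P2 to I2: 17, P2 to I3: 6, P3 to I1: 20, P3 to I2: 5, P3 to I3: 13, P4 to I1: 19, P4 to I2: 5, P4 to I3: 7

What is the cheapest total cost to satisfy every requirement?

An optimal shipping plan:
  P1→I1: 80 TEU
  P1→I3: 10 TEU
  P2→I1: 55 TEU
  P3→I2: 20 TEU
  P4→I2: 30 TEU
  P4→I3: 35 TEU
Total cost = £2080.
(Supply check: P1 ships 90; P2 ships 55; P3 ships 20; P4 ships 65.)

2080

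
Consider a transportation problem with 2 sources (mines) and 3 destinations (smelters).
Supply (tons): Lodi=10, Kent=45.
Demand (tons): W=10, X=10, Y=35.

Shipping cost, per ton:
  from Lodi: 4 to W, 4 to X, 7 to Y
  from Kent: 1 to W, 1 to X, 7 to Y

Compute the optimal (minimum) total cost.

A cheapest plan:
  Lodi to Y: 10 tons
  Kent to W: 10 tons
  Kent to X: 10 tons
  Kent to Y: 25 tons
Total cost = 265.
(Supply check: Lodi ships 10; Kent ships 45.)

265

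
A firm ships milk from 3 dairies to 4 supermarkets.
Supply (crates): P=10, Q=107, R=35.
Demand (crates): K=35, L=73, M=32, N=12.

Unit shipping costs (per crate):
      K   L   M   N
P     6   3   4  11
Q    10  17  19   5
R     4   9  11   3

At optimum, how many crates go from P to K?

Solving gives:
  P->M: 10 × 4 = 40
  Q->K: 35 × 10 = 350
  Q->L: 60 × 17 = 1020
  Q->N: 12 × 5 = 60
  R->L: 13 × 9 = 117
  R->M: 22 × 11 = 242
Total cost = 1829.
The route P→K is not used.

0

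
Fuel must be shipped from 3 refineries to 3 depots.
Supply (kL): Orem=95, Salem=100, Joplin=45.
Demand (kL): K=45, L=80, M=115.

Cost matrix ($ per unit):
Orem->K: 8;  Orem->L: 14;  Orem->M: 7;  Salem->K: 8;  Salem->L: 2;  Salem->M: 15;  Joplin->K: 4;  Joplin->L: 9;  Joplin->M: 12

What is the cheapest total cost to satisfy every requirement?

A cheapest plan:
  Orem->M: 95 × $7 = $665
  Salem->L: 80 × $2 = $160
  Salem->M: 20 × $15 = $300
  Joplin->K: 45 × $4 = $180
Total = 665 + 160 + 300 + 180 = $1305.
(Supply check: Orem ships 95; Salem ships 100; Joplin ships 45.)

1305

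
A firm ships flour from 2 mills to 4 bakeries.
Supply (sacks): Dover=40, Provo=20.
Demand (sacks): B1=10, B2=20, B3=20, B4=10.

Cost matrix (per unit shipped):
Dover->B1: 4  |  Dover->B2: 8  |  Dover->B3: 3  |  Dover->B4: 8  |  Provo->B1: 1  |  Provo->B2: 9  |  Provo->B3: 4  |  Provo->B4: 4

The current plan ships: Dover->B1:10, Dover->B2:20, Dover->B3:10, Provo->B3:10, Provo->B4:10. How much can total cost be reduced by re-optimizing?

Current plan cost = 10·4 + 20·8 + 10·3 + 10·4 + 10·4 = 310.
Optimal plan:
  Dover–B2: 20 × 8 = 160
  Dover–B3: 20 × 3 = 60
  Provo–B1: 10 × 1 = 10
  Provo–B4: 10 × 4 = 40
Optimal cost = 270.
Saving = 310 − 270 = 40.

40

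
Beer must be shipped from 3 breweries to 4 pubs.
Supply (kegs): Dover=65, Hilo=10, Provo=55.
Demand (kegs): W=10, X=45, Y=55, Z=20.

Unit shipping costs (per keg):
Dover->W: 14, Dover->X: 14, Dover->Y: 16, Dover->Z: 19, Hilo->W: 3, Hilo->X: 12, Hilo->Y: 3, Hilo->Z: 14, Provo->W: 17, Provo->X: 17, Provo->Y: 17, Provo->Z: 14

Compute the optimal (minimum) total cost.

Optimal allocation:
  Dover–W: 10 × 14 = 140
  Dover–X: 45 × 14 = 630
  Dover–Y: 10 × 16 = 160
  Hilo–Y: 10 × 3 = 30
  Provo–Y: 35 × 17 = 595
  Provo–Z: 20 × 14 = 280
Total = 140 + 630 + 160 + 30 + 595 + 280 = 1835.

1835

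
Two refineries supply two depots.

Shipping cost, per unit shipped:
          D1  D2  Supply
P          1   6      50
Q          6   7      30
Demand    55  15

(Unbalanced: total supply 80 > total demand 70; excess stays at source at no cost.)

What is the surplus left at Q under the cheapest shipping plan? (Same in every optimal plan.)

Minimum-cost shipments:
  P->D1: 50 × 1 = 50
  Q->D1: 5 × 6 = 30
  Q->D2: 15 × 7 = 105
Total cost = 185.
Q ships 20 of its 30, leaving 10.

10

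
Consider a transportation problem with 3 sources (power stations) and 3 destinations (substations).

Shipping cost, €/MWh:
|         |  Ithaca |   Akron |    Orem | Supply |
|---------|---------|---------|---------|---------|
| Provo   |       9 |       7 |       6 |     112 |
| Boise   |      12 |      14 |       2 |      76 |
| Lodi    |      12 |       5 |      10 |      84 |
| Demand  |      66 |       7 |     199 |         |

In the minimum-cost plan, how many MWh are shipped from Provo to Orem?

112

Optimal shipments:
  Provo->Orem: 112 MWh
  Boise->Orem: 76 MWh
  Lodi->Ithaca: 66 MWh
  Lodi->Akron: 7 MWh
  Lodi->Orem: 11 MWh
Total cost = €1761.
So Provo→Orem carries 112 MWh.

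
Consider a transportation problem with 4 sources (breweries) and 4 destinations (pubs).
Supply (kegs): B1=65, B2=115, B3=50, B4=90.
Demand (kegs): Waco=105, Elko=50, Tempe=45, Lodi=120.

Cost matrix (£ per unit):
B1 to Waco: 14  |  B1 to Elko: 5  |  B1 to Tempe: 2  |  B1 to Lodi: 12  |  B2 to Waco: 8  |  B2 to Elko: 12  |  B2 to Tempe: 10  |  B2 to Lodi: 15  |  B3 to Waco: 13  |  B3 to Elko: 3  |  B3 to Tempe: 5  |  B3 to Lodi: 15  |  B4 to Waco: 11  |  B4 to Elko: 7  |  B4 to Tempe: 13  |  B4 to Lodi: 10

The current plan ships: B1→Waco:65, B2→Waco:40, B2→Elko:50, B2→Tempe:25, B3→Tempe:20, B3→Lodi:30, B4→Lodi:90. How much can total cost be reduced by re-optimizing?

Current plan cost = 65·14 + 40·8 + 50·12 + 25·10 + 20·5 + 30·15 + 90·10 = £3530.
Optimal plan:
  B1→Tempe: 45 × £2 = £90
  B1→Lodi: 20 × £12 = £240
  B2→Waco: 105 × £8 = £840
  B2→Lodi: 10 × £15 = £150
  B3→Elko: 50 × £3 = £150
  B4→Lodi: 90 × £10 = £900
Optimal cost = £2370.
Saving = 3530 − 2370 = £1160.

1160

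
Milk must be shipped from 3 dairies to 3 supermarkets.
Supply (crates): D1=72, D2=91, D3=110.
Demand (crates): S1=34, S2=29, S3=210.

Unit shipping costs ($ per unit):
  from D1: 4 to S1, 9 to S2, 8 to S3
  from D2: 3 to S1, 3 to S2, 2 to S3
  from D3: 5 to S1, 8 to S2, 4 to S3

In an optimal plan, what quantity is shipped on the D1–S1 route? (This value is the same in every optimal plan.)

The minimum-cost plan:
  D1–S1: 34 × $4 = $136
  D1–S2: 29 × $9 = $261
  D1–S3: 9 × $8 = $72
  D2–S3: 91 × $2 = $182
  D3–S3: 110 × $4 = $440
Total cost = $1091.
So D1→S1 carries 34 crates.

34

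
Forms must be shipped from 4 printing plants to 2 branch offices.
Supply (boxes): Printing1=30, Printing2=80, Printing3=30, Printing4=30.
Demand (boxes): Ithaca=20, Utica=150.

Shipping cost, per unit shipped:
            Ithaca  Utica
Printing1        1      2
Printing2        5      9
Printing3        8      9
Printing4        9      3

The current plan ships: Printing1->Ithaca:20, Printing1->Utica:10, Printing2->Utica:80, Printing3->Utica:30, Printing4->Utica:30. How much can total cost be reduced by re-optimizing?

Current plan cost = 20·1 + 10·2 + 80·9 + 30·9 + 30·3 = 1120.
Optimal plan:
  Printing1–Utica: 30 × 2 = 60
  Printing2–Ithaca: 20 × 5 = 100
  Printing2–Utica: 60 × 9 = 540
  Printing3–Utica: 30 × 9 = 270
  Printing4–Utica: 30 × 3 = 90
Optimal cost = 1060.
Saving = 1120 − 1060 = 60.

60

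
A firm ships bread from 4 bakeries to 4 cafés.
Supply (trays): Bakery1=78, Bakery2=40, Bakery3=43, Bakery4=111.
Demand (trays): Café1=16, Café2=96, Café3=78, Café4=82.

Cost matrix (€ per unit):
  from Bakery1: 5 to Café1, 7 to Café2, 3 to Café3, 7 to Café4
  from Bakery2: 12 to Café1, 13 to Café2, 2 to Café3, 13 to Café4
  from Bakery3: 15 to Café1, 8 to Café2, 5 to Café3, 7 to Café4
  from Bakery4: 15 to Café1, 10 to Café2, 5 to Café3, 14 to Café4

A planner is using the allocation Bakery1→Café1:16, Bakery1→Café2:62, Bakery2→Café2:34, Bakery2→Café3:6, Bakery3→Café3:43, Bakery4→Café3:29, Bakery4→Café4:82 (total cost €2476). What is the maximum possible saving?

661

Current plan cost = 16·5 + 62·7 + 34·13 + 6·2 + 43·5 + 29·5 + 82·14 = €2476.
Optimal plan:
  Bakery1→Café1: 16 × €5 = €80
  Bakery1→Café2: 23 × €7 = €161
  Bakery1→Café4: 39 × €7 = €273
  Bakery2→Café3: 40 × €2 = €80
  Bakery3→Café4: 43 × €7 = €301
  Bakery4→Café2: 73 × €10 = €730
  Bakery4→Café3: 38 × €5 = €190
Optimal cost = €1815.
Saving = 2476 − 1815 = €661.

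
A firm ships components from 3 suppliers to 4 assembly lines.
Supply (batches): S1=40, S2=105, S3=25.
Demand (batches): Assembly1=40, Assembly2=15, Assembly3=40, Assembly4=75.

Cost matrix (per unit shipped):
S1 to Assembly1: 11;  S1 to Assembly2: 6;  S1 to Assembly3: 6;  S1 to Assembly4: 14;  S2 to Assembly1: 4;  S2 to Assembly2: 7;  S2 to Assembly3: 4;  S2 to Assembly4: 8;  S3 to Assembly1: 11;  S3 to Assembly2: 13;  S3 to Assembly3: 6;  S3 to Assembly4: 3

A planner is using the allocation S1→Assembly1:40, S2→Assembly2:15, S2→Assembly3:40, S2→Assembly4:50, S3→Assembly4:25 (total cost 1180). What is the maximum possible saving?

245

Current plan cost = 40·11 + 15·7 + 40·4 + 50·8 + 25·3 = 1180.
Optimal plan:
  S1->Assembly2: 15 × 6 = 90
  S1->Assembly3: 25 × 6 = 150
  S2->Assembly1: 40 × 4 = 160
  S2->Assembly3: 15 × 4 = 60
  S2->Assembly4: 50 × 8 = 400
  S3->Assembly4: 25 × 3 = 75
Optimal cost = 935.
Saving = 1180 − 935 = 245.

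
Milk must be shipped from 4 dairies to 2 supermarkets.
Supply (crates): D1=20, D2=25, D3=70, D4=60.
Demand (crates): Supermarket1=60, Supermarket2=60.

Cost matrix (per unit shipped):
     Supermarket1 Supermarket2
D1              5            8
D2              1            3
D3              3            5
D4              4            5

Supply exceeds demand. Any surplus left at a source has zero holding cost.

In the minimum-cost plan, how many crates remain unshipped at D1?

20

Minimum-cost shipments:
  D2->Supermarket2: 25 × 3 = 75
  D3->Supermarket1: 60 × 3 = 180
  D3->Supermarket2: 10 × 5 = 50
  D4->Supermarket2: 25 × 5 = 125
Total cost = 430.
D1 ships 0 of its 20, leaving 20.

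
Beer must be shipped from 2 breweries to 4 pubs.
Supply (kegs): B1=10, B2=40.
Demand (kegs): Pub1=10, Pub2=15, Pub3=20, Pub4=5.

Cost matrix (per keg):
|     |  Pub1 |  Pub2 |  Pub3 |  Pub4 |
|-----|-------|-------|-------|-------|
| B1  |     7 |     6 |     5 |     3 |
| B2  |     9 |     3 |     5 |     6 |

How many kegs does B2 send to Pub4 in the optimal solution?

0

The minimum-cost plan:
  B1→Pub1: 5 × 7 = 35
  B1→Pub4: 5 × 3 = 15
  B2→Pub1: 5 × 9 = 45
  B2→Pub2: 15 × 3 = 45
  B2→Pub3: 20 × 5 = 100
Total cost = 240.
The route B2→Pub4 is not used.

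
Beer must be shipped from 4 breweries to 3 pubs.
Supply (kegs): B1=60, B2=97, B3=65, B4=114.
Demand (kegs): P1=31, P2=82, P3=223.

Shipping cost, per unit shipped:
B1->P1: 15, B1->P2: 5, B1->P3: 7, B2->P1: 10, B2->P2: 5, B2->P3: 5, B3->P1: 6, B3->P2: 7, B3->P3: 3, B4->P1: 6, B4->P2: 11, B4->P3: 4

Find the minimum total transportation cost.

1498

One minimum-cost allocation:
  B1–P2: 60 × 5 = 300
  B2–P2: 22 × 5 = 110
  B2–P3: 75 × 5 = 375
  B3–P3: 65 × 3 = 195
  B4–P1: 31 × 6 = 186
  B4–P3: 83 × 4 = 332
Total = 300 + 110 + 375 + 195 + 186 + 332 = 1498.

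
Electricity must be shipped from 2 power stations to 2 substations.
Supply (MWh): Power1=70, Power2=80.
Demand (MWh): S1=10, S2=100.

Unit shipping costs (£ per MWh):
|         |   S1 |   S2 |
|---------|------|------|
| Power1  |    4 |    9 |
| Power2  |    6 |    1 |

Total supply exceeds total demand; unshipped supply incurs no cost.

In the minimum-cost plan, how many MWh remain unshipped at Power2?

An optimal plan:
  Power1->S1: 10 × £4 = £40
  Power1->S2: 20 × £9 = £180
  Power2->S2: 80 × £1 = £80
Total cost = £300.
Power2 ships 80 of its 80, leaving 0.

0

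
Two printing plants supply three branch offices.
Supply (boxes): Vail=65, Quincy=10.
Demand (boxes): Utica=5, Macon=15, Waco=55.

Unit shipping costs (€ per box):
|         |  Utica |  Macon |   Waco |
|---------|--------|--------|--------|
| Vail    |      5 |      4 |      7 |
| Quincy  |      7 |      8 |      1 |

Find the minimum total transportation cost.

An optimal shipping plan:
  Vail to Utica: 5 × €5 = €25
  Vail to Macon: 15 × €4 = €60
  Vail to Waco: 45 × €7 = €315
  Quincy to Waco: 10 × €1 = €10
Total = 25 + 60 + 315 + 10 = €410.

410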